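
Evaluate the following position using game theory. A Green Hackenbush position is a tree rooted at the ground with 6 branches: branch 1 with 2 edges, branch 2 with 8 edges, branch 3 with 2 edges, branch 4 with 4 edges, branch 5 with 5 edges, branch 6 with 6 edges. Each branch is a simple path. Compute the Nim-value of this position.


The tree has 6 branches from the ground vertex.
In Green Hackenbush, the Nim-value of a simple path of length k is k.
Branch 1: length 2, Nim-value = 2
Branch 2: length 8, Nim-value = 8
Branch 3: length 2, Nim-value = 2
Branch 4: length 4, Nim-value = 4
Branch 5: length 5, Nim-value = 5
Branch 6: length 6, Nim-value = 6
Total Nim-value = XOR of all branch values:
0 XOR 2 = 2
2 XOR 8 = 10
10 XOR 2 = 8
8 XOR 4 = 12
12 XOR 5 = 9
9 XOR 6 = 15
Nim-value of the tree = 15

15


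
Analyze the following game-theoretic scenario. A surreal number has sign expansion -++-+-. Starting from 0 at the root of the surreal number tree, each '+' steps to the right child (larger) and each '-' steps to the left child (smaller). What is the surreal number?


Sign expansion: -++-+-
Rule: track bounds (lo, hi), initially (-inf, +inf). On '+', the current value becomes lo and we move to the simplest number in (value, hi): value + 1 if hi = +inf, otherwise the midpoint (value + hi)/2. On '-', the current value becomes hi and we move to value - 1 if lo = -inf, otherwise the midpoint (lo + value)/2.
Start at 0.
Step 1: sign = -, move left. Bounds: (-inf, 0). Value = -1
Step 2: sign = +, move right. Bounds: (-1, 0). Value = -1/2
Step 3: sign = +, move right. Bounds: (-1/2, 0). Value = -1/4
Step 4: sign = -, move left. Bounds: (-1/2, -1/4). Value = -3/8
Step 5: sign = +, move right. Bounds: (-3/8, -1/4). Value = -5/16
Step 6: sign = -, move left. Bounds: (-3/8, -5/16). Value = -11/32
The surreal number with sign expansion -++-+- is -11/32.

-11/32


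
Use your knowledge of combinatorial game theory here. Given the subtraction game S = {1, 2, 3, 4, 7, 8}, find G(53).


The subtraction set is S = {1, 2, 3, 4, 7, 8}.
G(k) = mex{ G(k - s) : s in S, s <= k }. We compute iteratively: G(0) = 0.
G(1) = mex({0}) = 1
G(2) = mex({0, 1}) = 2
G(3) = mex({0, 1, 2}) = 3
G(4) = mex({0, 1, 2, 3}) = 4
G(5) = mex({1, 2, 3, 4}) = 0
G(6) = mex({0, 2, 3, 4}) = 1
G(7) = mex({0, 1, 3, 4}) = 2
G(8) = mex({0, 1, 2, 4}) = 3
G(9) = mex({0, 1, 2, 3}) = 4
G(10) = mex({1, 2, 3, 4}) = 0
G(11) = mex({0, 2, 3, 4}) = 1
G(12) = mex({0, 1, 3, 4}) = 2
Observe that G(5)..G(12) = 0, 1, 2, 3, 4, 0, 1, 2 repeats G(0)..G(7) = 0, 1, 2, 3, 4, 0, 1, 2.
For k >= max(S) = 8, G(k) is determined by the previous 8 values G(k-8)..G(k-1); a window of 8 consecutive values has recurred shifted by 5, so by induction G(k + 5) = G(k) for all k >= 0: the sequence is periodic from the start with period 5.
One period: G(0..4) = 0, 1, 2, 3, 4.
53 mod 5 = 3, so G(53) = G(3) = 3.

3


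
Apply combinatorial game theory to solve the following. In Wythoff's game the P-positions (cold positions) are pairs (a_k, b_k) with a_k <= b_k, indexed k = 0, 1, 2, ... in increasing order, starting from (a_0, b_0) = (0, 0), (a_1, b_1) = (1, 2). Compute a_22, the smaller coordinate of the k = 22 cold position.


By Wythoff's theorem, a_k = floor(k * phi) and b_k = floor(k * phi^2) = a_k + k, where phi = (1 + sqrt(5))/2 is the golden ratio.
phi = (1 + sqrt(5))/2 = 1.618034
k = 22
k * phi = 22 * 1.618034 = 35.596748
a_22 = floor(k * phi) = 35

35


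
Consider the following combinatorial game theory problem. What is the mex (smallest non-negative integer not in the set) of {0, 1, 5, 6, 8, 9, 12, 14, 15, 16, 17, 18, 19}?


Set = {0, 1, 5, 6, 8, 9, 12, 14, 15, 16, 17, 18, 19}
0 is in the set.
1 is in the set.
2 is NOT in the set. This is the mex.
mex = 2

2


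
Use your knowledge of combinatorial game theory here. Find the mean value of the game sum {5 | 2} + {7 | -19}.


G1 = {5 | 2}, G2 = {7 | -19}
Each is a switch {a | b} with numbers a > b; its mean value is (a + b)/2, and mean value is additive over game sums: m(G1 + G2) = m(G1) + m(G2).
Mean of G1 = (5 + (2))/2 = 7/2 = 7/2
Mean of G2 = (7 + (-19))/2 = -12/2 = -6
Mean of G1 + G2 = 7/2 + -6 = -5/2

-5/2


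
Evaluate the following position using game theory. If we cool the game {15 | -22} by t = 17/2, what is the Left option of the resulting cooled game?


Original game: {15 | -22} (a switch {a | b} with a > b).
Cooling by t (for t below the temperature (a - b)/2 = 37/2) taxes each move by t: {a | b} cooled by t is {a - t | b + t}.
Cooling amount: t = 17/2
Cooled Left option: 15 - 17/2 = 13/2
Cooled Right option: -22 + 17/2 = -27/2
Cooled game: {13/2 | -27/2}
Left option = 13/2

13/2


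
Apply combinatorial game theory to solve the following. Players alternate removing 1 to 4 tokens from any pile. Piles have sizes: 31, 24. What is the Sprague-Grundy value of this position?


Subtraction set: {1, 2, 3, 4}
For this subtraction set, G(n) = n mod 5 (period = max + 1 = 5).
Pile 1 (size 31): G(31) = 31 mod 5 = 1
Pile 2 (size 24): G(24) = 24 mod 5 = 4
Total Grundy value = XOR of all: 1 XOR 4 = 5

5


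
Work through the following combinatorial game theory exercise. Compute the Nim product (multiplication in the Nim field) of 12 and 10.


Nim multiplication is bilinear over XOR: (u XOR v) * w = (u*w) XOR (v*w).
So we split each operand into its bit components and XOR the pairwise Nim products.
12 = 4 + 8 (as XOR of powers of 2).
10 = 2 + 8 (as XOR of powers of 2).
Using the standard Nim-product table on single bits:
  2*2 = 3,   2*4 = 8,   2*8 = 12,
  4*4 = 6,   4*8 = 11,  8*8 = 13,
and  1*x = x (identity), k*l = l*k (commutative).
Pairwise Nim products:
  4 * 2 = 8
  4 * 8 = 11
  8 * 2 = 12
  8 * 8 = 13
XOR them: 8 XOR 11 XOR 12 XOR 13 = 2.
Result: 12 * 10 = 2 (in Nim).

2


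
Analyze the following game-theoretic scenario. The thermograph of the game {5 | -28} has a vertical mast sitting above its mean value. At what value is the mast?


Game = {5 | -28}, a switch {a | b} with numbers a > b.
Its thermograph has left wall a - t and right wall b + t, which meet at t = (a - b)/2, where both equal (a + b)/2. So the mast (mean value) is at (a + b)/2.
Mean = (5 + (-28))/2 = -23/2 = -23/2

-23/2


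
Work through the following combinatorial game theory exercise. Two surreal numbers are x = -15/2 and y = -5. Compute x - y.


x = -15/2, y = -5
Converting to common denominator: 2
x = -15/2, y = -10/2
x - y = -15/2 - -5 = -5/2

-5/2


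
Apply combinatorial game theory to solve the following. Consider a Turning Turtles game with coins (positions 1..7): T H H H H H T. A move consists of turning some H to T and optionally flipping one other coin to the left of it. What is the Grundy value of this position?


Coins: T H H H H H T
Key fact: a single head at position k behaves exactly like a Nim heap of size k (turning it to T and optionally flipping a coin at j < k corresponds to moving the heap from k to j, or to 0), and heads combine as a disjunctive sum (two heads at the same place would cancel, matching j XOR j = 0). So the Nim-value is the XOR of the 1-indexed positions of the heads.
Face-up positions (1-indexed): [2, 3, 4, 5, 6]
XOR 0 with 2: 0 XOR 2 = 2
XOR 2 with 3: 2 XOR 3 = 1
XOR 1 with 4: 1 XOR 4 = 5
XOR 5 with 5: 5 XOR 5 = 0
XOR 0 with 6: 0 XOR 6 = 6
Nim-value = 6

6


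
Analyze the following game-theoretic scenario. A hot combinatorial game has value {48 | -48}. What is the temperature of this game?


The game is {48 | -48}, a switch {a | b} with numbers a > b.
Cooling {a | b} by t gives {a - t | b + t}, which stops being hot when a - t = b + t, i.e. at t = (a - b)/2. So the temperature of a switch is (a - b)/2.
Temperature = (Left option - Right option) / 2
= (48 - (-48)) / 2
= 96 / 2
= 48

48


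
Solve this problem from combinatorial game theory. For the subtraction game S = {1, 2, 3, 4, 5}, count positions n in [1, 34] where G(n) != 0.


Subtraction set S = {1, 2, 3, 4, 5}, so G(n) = n mod 6.
G(n) = 0 when n is a multiple of 6.
Multiples of 6 in [1, 34]: 5
N-positions (nonzero Grundy) = 34 - 5 = 29

29


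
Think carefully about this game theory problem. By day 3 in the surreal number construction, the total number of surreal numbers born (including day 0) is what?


Day 0: {|} = 0 is born. Count = 1.
Day n: the number of surreal numbers born by day n is 2^(n+1) - 1.
By day 0: 2^1 - 1 = 1
By day 1: 2^2 - 1 = 3
By day 2: 2^3 - 1 = 7
By day 3: 2^4 - 1 = 15
By day 3: 15 surreal numbers.

15


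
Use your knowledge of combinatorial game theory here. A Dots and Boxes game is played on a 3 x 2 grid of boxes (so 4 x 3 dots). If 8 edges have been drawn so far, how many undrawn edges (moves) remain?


Grid: 3 x 2 boxes, i.e. 4 rows and 3 columns of dots.
Horizontal edges: (rows + 1) * cols = 4 * 2 = 8
Vertical edges: rows * (cols + 1) = 3 * 3 = 9
Total edges: 8 + 9 = 17
Edges drawn: 8
Remaining: 17 - 8 = 9

9


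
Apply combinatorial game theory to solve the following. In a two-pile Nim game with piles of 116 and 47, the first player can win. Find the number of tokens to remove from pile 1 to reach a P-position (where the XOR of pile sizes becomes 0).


Piles: 116 and 47
Current XOR: 116 XOR 47 = 91 (non-zero, so this is an N-position).
To make the XOR zero, we need to find a move that balances the piles.
For pile 1 (size 116): target = 116 XOR 91 = 47
We reduce pile 1 from 116 to 47.
Tokens removed: 116 - 47 = 69
Verification: 47 XOR 47 = 0

69


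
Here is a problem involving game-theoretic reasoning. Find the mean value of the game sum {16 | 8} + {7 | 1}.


G1 = {16 | 8}, G2 = {7 | 1}
Each is a switch {a | b} with numbers a > b; its mean value is (a + b)/2, and mean value is additive over game sums: m(G1 + G2) = m(G1) + m(G2).
Mean of G1 = (16 + (8))/2 = 24/2 = 12
Mean of G2 = (7 + (1))/2 = 8/2 = 4
Mean of G1 + G2 = 12 + 4 = 16

16


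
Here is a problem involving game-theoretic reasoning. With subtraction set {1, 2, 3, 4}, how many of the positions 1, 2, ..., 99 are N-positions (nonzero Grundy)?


Subtraction set S = {1, 2, 3, 4}, so G(n) = n mod 5.
G(n) = 0 when n is a multiple of 5.
Multiples of 5 in [1, 99]: 19
N-positions (nonzero Grundy) = 99 - 19 = 80

80


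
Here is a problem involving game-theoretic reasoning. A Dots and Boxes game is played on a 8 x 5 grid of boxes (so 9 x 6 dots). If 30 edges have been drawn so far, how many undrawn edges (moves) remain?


Grid: 8 x 5 boxes, i.e. 9 rows and 6 columns of dots.
Horizontal edges: (rows + 1) * cols = 9 * 5 = 45
Vertical edges: rows * (cols + 1) = 8 * 6 = 48
Total edges: 45 + 48 = 93
Edges drawn: 30
Remaining: 93 - 30 = 63

63


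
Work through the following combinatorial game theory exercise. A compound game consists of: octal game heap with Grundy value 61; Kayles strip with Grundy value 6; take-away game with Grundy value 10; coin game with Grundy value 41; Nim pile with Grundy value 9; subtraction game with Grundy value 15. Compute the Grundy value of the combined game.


By the Sprague-Grundy theorem, the Grundy value of a sum of games is the XOR of individual Grundy values.
octal game heap: Grundy value = 61. Running XOR: 0 XOR 61 = 61
Kayles strip: Grundy value = 6. Running XOR: 61 XOR 6 = 59
take-away game: Grundy value = 10. Running XOR: 59 XOR 10 = 49
coin game: Grundy value = 41. Running XOR: 49 XOR 41 = 24
Nim pile: Grundy value = 9. Running XOR: 24 XOR 9 = 17
subtraction game: Grundy value = 15. Running XOR: 17 XOR 15 = 30
The combined Grundy value is 30.

30


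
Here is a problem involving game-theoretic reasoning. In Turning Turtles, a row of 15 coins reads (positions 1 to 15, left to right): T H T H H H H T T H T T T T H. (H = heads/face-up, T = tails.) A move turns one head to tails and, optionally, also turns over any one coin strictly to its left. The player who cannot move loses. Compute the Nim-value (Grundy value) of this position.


Coins: T H T H H H H T T H T T T T H
Key fact: a single head at position k behaves exactly like a Nim heap of size k (turning it to T and optionally flipping a coin at j < k corresponds to moving the heap from k to j, or to 0), and heads combine as a disjunctive sum (two heads at the same place would cancel, matching j XOR j = 0). So the Nim-value is the XOR of the 1-indexed positions of the heads.
Face-up positions (1-indexed): [2, 4, 5, 6, 7, 10, 15]
XOR 0 with 2: 0 XOR 2 = 2
XOR 2 with 4: 2 XOR 4 = 6
XOR 6 with 5: 6 XOR 5 = 3
XOR 3 with 6: 3 XOR 6 = 5
XOR 5 with 7: 5 XOR 7 = 2
XOR 2 with 10: 2 XOR 10 = 8
XOR 8 with 15: 8 XOR 15 = 7
Nim-value = 7

7


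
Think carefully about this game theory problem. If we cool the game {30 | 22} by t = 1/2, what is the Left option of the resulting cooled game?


Original game: {30 | 22} (a switch {a | b} with a > b).
Cooling by t (for t below the temperature (a - b)/2 = 4) taxes each move by t: {a | b} cooled by t is {a - t | b + t}.
Cooling amount: t = 1/2
Cooled Left option: 30 - 1/2 = 59/2
Cooled Right option: 22 + 1/2 = 45/2
Cooled game: {59/2 | 45/2}
Left option = 59/2

59/2


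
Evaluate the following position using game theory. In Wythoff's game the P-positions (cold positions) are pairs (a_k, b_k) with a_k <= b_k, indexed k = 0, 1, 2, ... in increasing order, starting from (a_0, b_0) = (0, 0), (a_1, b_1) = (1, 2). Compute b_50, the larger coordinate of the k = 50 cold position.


By Wythoff's theorem, a_k = floor(k * phi) and b_k = floor(k * phi^2) = a_k + k, where phi = (1 + sqrt(5))/2 is the golden ratio.
phi = (1 + sqrt(5))/2 = 1.618034
phi^2 = phi + 1 = 2.618034
k = 50
k * phi^2 = 50 * 2.618034 = 130.901699
b_50 = floor(k * phi^2) = 130 (check: a_50 + k = 80 + 50 = 130)

130


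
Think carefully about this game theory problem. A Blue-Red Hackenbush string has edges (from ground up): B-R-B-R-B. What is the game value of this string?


Edges (from ground): B-R-B-R-B
By Berlekamp's sign-expansion rule, a Blue-Red Hackenbush stalk has the value of the surreal number whose sign sequence is the edge sequence with B -> + and R -> -.
Sign sequence: +-+-+
Trace the sign expansion in the surreal number tree, starting from 0:
Edge 1: B (sign +) -> bounds (0, +inf), value = 1
Edge 2: R (sign -) -> bounds (0, 1), value = 1/2
Edge 3: B (sign +) -> bounds (1/2, 1), value = 3/4
Edge 4: R (sign -) -> bounds (1/2, 3/4), value = 5/8
Edge 5: B (sign +) -> bounds (5/8, 3/4), value = 11/16
Game value = 11/16

11/16


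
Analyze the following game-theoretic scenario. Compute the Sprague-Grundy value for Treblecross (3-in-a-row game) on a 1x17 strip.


Treblecross: place X on empty cells; 3-in-a-row wins.
Playing within two cells of an existing X lets the opponent win at once, so sensible play treats the cells i-2..i+2 around each X as dead. The player left with no safe cell loses, so this is a normal-play take-away game on strips of safe cells.
Placing X at cell i (0-indexed) of a strip of k safe cells leaves independent strips of sizes max(0, i-2) and max(0, k-i-3). Hence G(k) = mex{ G(max(0,i-2)) XOR G(max(0,k-i-3)) : 0 <= i < k }, with G(0) = 0.
G(1): splits (0,0):0^0=0 -> mex({0}) = 1
G(2): splits (0,0):0^0=0 -> mex({0}) = 1
G(3): splits (0,0):0^0=0 -> mex({0}) = 1
G(4): splits (0,1):0^1=1 (0,0):0^0=0 -> mex({0, 1}) = 2
G(5): splits (0,2):0^1=1 (0,1):0^1=1 (0,0):0^0=0 -> mex({0, 1}) = 2
G(6) = mex({1}) = 0
G(7) = mex({0, 1, 2}) = 3
G(8) = mex({0, 1, 2}) = 3
G(9) = mex({0, 2}) = 1
G(10) = mex({0, 2, 3}) = 1
G(11) = mex({0, 3}) = 1
G(12) = mex({1, 3}) = 0
G(13) = mex({0, 1, 2, 3}) = 4
G(14) = mex({0, 1, 2}) = 3
G(15) = mex({0, 1, 2}) = 3
G(16) = mex({0, 1, 2, 4}) = 3
G(17) = mex({0, 1, 3, 4}) = 2
Therefore G(17) = 2.

2


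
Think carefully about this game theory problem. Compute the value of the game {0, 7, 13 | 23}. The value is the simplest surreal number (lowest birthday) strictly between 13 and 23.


Left options: {0, 7, 13}, max = 13
Right options: {23}, min = 23
All options are numbers and max(Left) < min(Right), so by the simplicity theorem the value is the simplest (earliest-born) number strictly between 13 and 23.
Integers 14 through 22 all lie strictly between 13 and 23.
Among integers, the simplest (lowest birthday = smallest |n|; 0 is born on day 0, +-n on day n) is 14.
No non-integer in the interval can be simpler: if x is a non-integer in the interval, then floor(x) or ceil(x) also lies in the interval (the interval contains an integer), and both are proper prefixes of x's sign expansion, i.e. born earlier. So the game value is 14.
Game value = 14

14


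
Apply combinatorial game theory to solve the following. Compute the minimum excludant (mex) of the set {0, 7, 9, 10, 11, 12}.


Set = {0, 7, 9, 10, 11, 12}
0 is in the set.
1 is NOT in the set. This is the mex.
mex = 1

1


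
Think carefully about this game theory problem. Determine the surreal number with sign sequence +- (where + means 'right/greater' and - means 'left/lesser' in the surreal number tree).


Sign expansion: +-
Rule: track bounds (lo, hi), initially (-inf, +inf). On '+', the current value becomes lo and we move to the simplest number in (value, hi): value + 1 if hi = +inf, otherwise the midpoint (value + hi)/2. On '-', the current value becomes hi and we move to value - 1 if lo = -inf, otherwise the midpoint (lo + value)/2.
Start at 0.
Step 1: sign = +, move right. Bounds: (0, +inf). Value = 1
Step 2: sign = -, move left. Bounds: (0, 1). Value = 1/2
The surreal number with sign expansion +- is 1/2.

1/2


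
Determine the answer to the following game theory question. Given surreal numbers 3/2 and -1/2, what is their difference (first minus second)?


x = 3/2, y = -1/2
Converting to common denominator: 2
x = 3/2, y = -1/2
x - y = 3/2 - -1/2 = 2

2


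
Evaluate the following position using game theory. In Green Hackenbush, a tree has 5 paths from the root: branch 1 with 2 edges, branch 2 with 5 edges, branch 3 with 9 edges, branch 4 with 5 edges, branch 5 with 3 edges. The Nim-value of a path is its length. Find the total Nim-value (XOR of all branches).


The tree has 5 branches from the ground vertex.
In Green Hackenbush, the Nim-value of a simple path of length k is k.
Branch 1: length 2, Nim-value = 2
Branch 2: length 5, Nim-value = 5
Branch 3: length 9, Nim-value = 9
Branch 4: length 5, Nim-value = 5
Branch 5: length 3, Nim-value = 3
Total Nim-value = XOR of all branch values:
0 XOR 2 = 2
2 XOR 5 = 7
7 XOR 9 = 14
14 XOR 5 = 11
11 XOR 3 = 8
Nim-value of the tree = 8

8


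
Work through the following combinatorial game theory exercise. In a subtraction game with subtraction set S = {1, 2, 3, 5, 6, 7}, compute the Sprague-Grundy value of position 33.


The subtraction set is S = {1, 2, 3, 5, 6, 7}.
G(k) = mex{ G(k - s) : s in S, s <= k }. We compute iteratively: G(0) = 0.
G(1) = mex({0}) = 1
G(2) = mex({0, 1}) = 2
G(3) = mex({0, 1, 2}) = 3
G(4) = mex({1, 2, 3}) = 0
G(5) = mex({0, 2, 3}) = 1
G(6) = mex({0, 1, 3}) = 2
G(7) = mex({0, 1, 2}) = 3
G(8) = mex({1, 2, 3}) = 0
G(9) = mex({0, 2, 3}) = 1
G(10) = mex({0, 1, 3}) = 2
Observe that G(4)..G(10) = 0, 1, 2, 3, 0, 1, 2 repeats G(0)..G(6) = 0, 1, 2, 3, 0, 1, 2.
For k >= max(S) = 7, G(k) is determined by the previous 7 values G(k-7)..G(k-1); a window of 7 consecutive values has recurred shifted by 4, so by induction G(k + 4) = G(k) for all k >= 0: the sequence is periodic from the start with period 4.
One period: G(0..3) = 0, 1, 2, 3.
33 mod 4 = 1, so G(33) = G(1) = 1.

1


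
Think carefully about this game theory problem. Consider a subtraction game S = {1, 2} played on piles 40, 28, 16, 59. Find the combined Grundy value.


Subtraction set: {1, 2}
For this subtraction set, G(n) = n mod 3 (period = max + 1 = 3).
Pile 1 (size 40): G(40) = 40 mod 3 = 1
Pile 2 (size 28): G(28) = 28 mod 3 = 1
Pile 3 (size 16): G(16) = 16 mod 3 = 1
Pile 4 (size 59): G(59) = 59 mod 3 = 2
Total Grundy value = XOR of all: 1 XOR 1 XOR 1 XOR 2 = 3

3


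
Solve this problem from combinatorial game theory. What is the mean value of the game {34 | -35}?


Game = {34 | -35}, a switch {a | b} with numbers a > b.
Its thermograph has left wall a - t and right wall b + t, which meet at t = (a - b)/2, where both equal (a + b)/2. So the mast (mean value) is at (a + b)/2.
Mean = (34 + (-35))/2 = -1/2 = -1/2

-1/2


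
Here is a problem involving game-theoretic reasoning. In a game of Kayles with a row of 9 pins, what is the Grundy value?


Kayles: a move removes 1 or 2 adjacent pins from a contiguous row.
Removing pins from a row of k leaves two independent rows (a, b) with a + b = k - 1 (one pin) or a + b = k - 2 (two pins); an end removal gives a = 0.
By Sprague-Grundy, G(k) = mex{ G(a) XOR G(b) } over all these splits. G(0) = 0.
G(1): splits (0,0):0^0=0 -> mex({0}) = 1
G(2): splits (0,1):0^1=1 (0,0):0^0=0 -> mex({0, 1}) = 2
G(3): splits (0,2):0^2=2 (1,1):1^1=0 (0,1):0^1=1 -> mex({0, 1, 2}) = 3
G(4): splits (0,3):0^3=3 (1,2):1^2=3 (0,2):0^2=2 (1,1):1^1=0 -> mex({0, 2, 3}) = 1
G(5): splits (0,4):0^1=1 (1,3):1^3=2 (2,2):2^2=0 (0,3):0^3=3 (1,2):1^2=3 -> mex({0, 1, 2, 3}) = 4
G(6) = mex({0, 1, 2, 4}) = 3
G(7) = mex({0, 1, 3, 4, 5}) = 2
G(8) = mex({0, 2, 3, 5, 6}) = 1
G(9) = mex({0, 1, 2, 3, 6, 7}) = 4
Therefore G(9) = 4.

4


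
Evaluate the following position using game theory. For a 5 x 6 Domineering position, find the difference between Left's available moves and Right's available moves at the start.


Board is 5 x 6 (rows x cols).
Left (vertical) placements: (rows-1) * cols = 4 * 6 = 24
Right (horizontal) placements: rows * (cols-1) = 5 * 5 = 25
Advantage = Left - Right = 24 - 25 = -1

-1


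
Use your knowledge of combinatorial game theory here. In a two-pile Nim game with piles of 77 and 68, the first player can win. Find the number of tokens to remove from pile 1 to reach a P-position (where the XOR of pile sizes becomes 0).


Piles: 77 and 68
Current XOR: 77 XOR 68 = 9 (non-zero, so this is an N-position).
To make the XOR zero, we need to find a move that balances the piles.
For pile 1 (size 77): target = 77 XOR 9 = 68
We reduce pile 1 from 77 to 68.
Tokens removed: 77 - 68 = 9
Verification: 68 XOR 68 = 0

9


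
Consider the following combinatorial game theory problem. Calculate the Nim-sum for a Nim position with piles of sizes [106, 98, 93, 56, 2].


We need the XOR (exclusive or) of all pile sizes.
After XOR-ing pile 1 (size 106): 0 XOR 106 = 106
After XOR-ing pile 2 (size 98): 106 XOR 98 = 8
After XOR-ing pile 3 (size 93): 8 XOR 93 = 85
After XOR-ing pile 4 (size 56): 85 XOR 56 = 109
After XOR-ing pile 5 (size 2): 109 XOR 2 = 111
The Nim-value of this position is 111.

111


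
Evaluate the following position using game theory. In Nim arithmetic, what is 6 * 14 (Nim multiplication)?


Nim multiplication is bilinear over XOR: (u XOR v) * w = (u*w) XOR (v*w).
So we split each operand into its bit components and XOR the pairwise Nim products.
6 = 2 + 4 (as XOR of powers of 2).
14 = 2 + 4 + 8 (as XOR of powers of 2).
Using the standard Nim-product table on single bits:
  2*2 = 3,   2*4 = 8,   2*8 = 12,
  4*4 = 6,   4*8 = 11,  8*8 = 13,
and  1*x = x (identity), k*l = l*k (commutative).
Pairwise Nim products:
  2 * 2 = 3
  2 * 4 = 8
  2 * 8 = 12
  4 * 2 = 8
  4 * 4 = 6
  4 * 8 = 11
XOR them: 3 XOR 8 XOR 12 XOR 8 XOR 6 XOR 11 = 2.
Result: 6 * 14 = 2 (in Nim).

2


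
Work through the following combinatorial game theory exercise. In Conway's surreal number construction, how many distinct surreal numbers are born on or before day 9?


Day 0: {|} = 0 is born. Count = 1.
Day n: the number of surreal numbers born by day n is 2^(n+1) - 1.
By day 0: 2^1 - 1 = 1
By day 1: 2^2 - 1 = 3
By day 2: 2^3 - 1 = 7
By day 3: 2^4 - 1 = 15
By day 4: 2^5 - 1 = 31
By day 5: 2^6 - 1 = 63
By day 6: 2^7 - 1 = 127
By day 7: 2^8 - 1 = 255
By day 8: 2^9 - 1 = 511
By day 9: 2^10 - 1 = 1023
By day 9: 1023 surreal numbers.

1023


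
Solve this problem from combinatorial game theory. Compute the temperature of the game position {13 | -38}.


The game is {13 | -38}, a switch {a | b} with numbers a > b.
Cooling {a | b} by t gives {a - t | b + t}, which stops being hot when a - t = b + t, i.e. at t = (a - b)/2. So the temperature of a switch is (a - b)/2.
Temperature = (Left option - Right option) / 2
= (13 - (-38)) / 2
= 51 / 2
= 51/2

51/2


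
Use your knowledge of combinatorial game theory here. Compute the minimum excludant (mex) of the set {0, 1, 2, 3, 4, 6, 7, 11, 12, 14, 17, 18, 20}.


Set = {0, 1, 2, 3, 4, 6, 7, 11, 12, 14, 17, 18, 20}
0 is in the set.
1 is in the set.
2 is in the set.
3 is in the set.
4 is in the set.
5 is NOT in the set. This is the mex.
mex = 5

5


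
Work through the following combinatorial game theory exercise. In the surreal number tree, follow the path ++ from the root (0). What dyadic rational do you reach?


Sign expansion: ++
Rule: track bounds (lo, hi), initially (-inf, +inf). On '+', the current value becomes lo and we move to the simplest number in (value, hi): value + 1 if hi = +inf, otherwise the midpoint (value + hi)/2. On '-', the current value becomes hi and we move to value - 1 if lo = -inf, otherwise the midpoint (lo + value)/2.
Start at 0.
Step 1: sign = +, move right. Bounds: (0, +inf). Value = 1
Step 2: sign = +, move right. Bounds: (1, +inf). Value = 2
The surreal number with sign expansion ++ is 2.

2


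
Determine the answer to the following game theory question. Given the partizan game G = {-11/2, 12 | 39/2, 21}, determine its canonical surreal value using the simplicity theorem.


Left options: {-11/2, 12}, max = 12
Right options: {39/2, 21}, min = 39/2
All options are numbers and max(Left) < min(Right), so by the simplicity theorem the value is the simplest (earliest-born) number strictly between 12 and 39/2.
Integers 13 through 19 all lie strictly between 12 and 39/2.
Among integers, the simplest (lowest birthday = smallest |n|; 0 is born on day 0, +-n on day n) is 13.
No non-integer in the interval can be simpler: if x is a non-integer in the interval, then floor(x) or ceil(x) also lies in the interval (the interval contains an integer), and both are proper prefixes of x's sign expansion, i.e. born earlier. So the game value is 13.
Game value = 13

13


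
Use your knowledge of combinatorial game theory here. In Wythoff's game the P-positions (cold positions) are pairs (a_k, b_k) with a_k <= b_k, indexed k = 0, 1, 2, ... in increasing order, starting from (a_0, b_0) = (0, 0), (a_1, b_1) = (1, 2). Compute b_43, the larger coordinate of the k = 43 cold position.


By Wythoff's theorem, a_k = floor(k * phi) and b_k = floor(k * phi^2) = a_k + k, where phi = (1 + sqrt(5))/2 is the golden ratio.
phi = (1 + sqrt(5))/2 = 1.618034
phi^2 = phi + 1 = 2.618034
k = 43
k * phi^2 = 43 * 2.618034 = 112.575462
b_43 = floor(k * phi^2) = 112 (check: a_43 + k = 69 + 43 = 112)

112


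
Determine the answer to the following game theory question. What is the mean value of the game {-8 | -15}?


Game = {-8 | -15}, a switch {a | b} with numbers a > b.
Its thermograph has left wall a - t and right wall b + t, which meet at t = (a - b)/2, where both equal (a + b)/2. So the mast (mean value) is at (a + b)/2.
Mean = (-8 + (-15))/2 = -23/2 = -23/2

-23/2


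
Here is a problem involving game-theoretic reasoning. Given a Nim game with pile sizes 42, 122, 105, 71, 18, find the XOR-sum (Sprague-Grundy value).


We need the XOR (exclusive or) of all pile sizes.
After XOR-ing pile 1 (size 42): 0 XOR 42 = 42
After XOR-ing pile 2 (size 122): 42 XOR 122 = 80
After XOR-ing pile 3 (size 105): 80 XOR 105 = 57
After XOR-ing pile 4 (size 71): 57 XOR 71 = 126
After XOR-ing pile 5 (size 18): 126 XOR 18 = 108
The Nim-value of this position is 108.

108


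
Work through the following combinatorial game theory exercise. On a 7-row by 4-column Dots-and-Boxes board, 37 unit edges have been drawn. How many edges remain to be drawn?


Grid: 7 x 4 boxes, i.e. 8 rows and 5 columns of dots.
Horizontal edges: (rows + 1) * cols = 8 * 4 = 32
Vertical edges: rows * (cols + 1) = 7 * 5 = 35
Total edges: 32 + 35 = 67
Edges drawn: 37
Remaining: 67 - 37 = 30

30


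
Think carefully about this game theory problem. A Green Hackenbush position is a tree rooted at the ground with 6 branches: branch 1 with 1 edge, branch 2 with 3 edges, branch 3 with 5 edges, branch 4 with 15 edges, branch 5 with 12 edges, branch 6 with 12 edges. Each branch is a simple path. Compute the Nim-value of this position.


The tree has 6 branches from the ground vertex.
In Green Hackenbush, the Nim-value of a simple path of length k is k.
Branch 1: length 1, Nim-value = 1
Branch 2: length 3, Nim-value = 3
Branch 3: length 5, Nim-value = 5
Branch 4: length 15, Nim-value = 15
Branch 5: length 12, Nim-value = 12
Branch 6: length 12, Nim-value = 12
Total Nim-value = XOR of all branch values:
0 XOR 1 = 1
1 XOR 3 = 2
2 XOR 5 = 7
7 XOR 15 = 8
8 XOR 12 = 4
4 XOR 12 = 8
Nim-value of the tree = 8

8


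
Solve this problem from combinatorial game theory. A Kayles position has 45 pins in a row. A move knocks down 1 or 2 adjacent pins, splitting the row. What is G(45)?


Kayles: a move removes 1 or 2 adjacent pins from a contiguous row.
Removing pins from a row of k leaves two independent rows (a, b) with a + b = k - 1 (one pin) or a + b = k - 2 (two pins); an end removal gives a = 0.
By Sprague-Grundy, G(k) = mex{ G(a) XOR G(b) } over all these splits. G(0) = 0.
G(1): splits (0,0):0^0=0 -> mex({0}) = 1
G(2): splits (0,1):0^1=1 (0,0):0^0=0 -> mex({0, 1}) = 2
G(3): splits (0,2):0^2=2 (1,1):1^1=0 (0,1):0^1=1 -> mex({0, 1, 2}) = 3
G(4): splits (0,3):0^3=3 (1,2):1^2=3 (0,2):0^2=2 (1,1):1^1=0 -> mex({0, 2, 3}) = 1
G(5): splits (0,4):0^1=1 (1,3):1^3=2 (2,2):2^2=0 (0,3):0^3=3 (1,2):1^2=3 -> mex({0, 1, 2, 3}) = 4
G(6) = mex({0, 1, 2, 4}) = 3
G(7) = mex({0, 1, 3, 4, 5}) = 2
G(8) = mex({0, 2, 3, 5, 6}) = 1
G(9) = mex({0, 1, 2, 3, 6, 7}) = 4
G(10) = mex({0, 1, 3, 4, 5, 7}) = 2
G(11) = mex({0, 1, 2, 3, 4, 5}) = 6
G(12) = mex({0, 1, 2, 3, 5, 6, 7}) = 4
G(13) = mex({0, 2, 3, 4, 6, 7}) = 1
G(14) = mex({0, 1, 4, 5, 6, 7}) = 2
G(15) = mex({0, 1, 2, 3, 4, 5, 6}) = 7
G(16) = mex({0, 2, 3, 5, 6, 7}) = 1
G(17) = mex({0, 1, 2, 3, 5, 6, 7}) = 4
G(18) = mex({0, 1, 2, 4, 5, 6}) = 3
G(19) = mex({0, 1, 3, 4, 5, 7}) = 2
G(20) = mex({0, 2, 3, 4, 5, 6, 7}) = 1
G(21) = mex({0, 1, 2, 3, 5, 6, 7}) = 4
G(22) = mex({0, 1, 2, 3, 4, 5, 7}) = 6
G(23) = mex({0, 1, 2, 3, 4, 5, 6}) = 7
G(24) = mex({0, 1, 2, 3, 5, 6, 7}) = 4
G(25) = mex({0, 2, 3, 4, 6, 7}) = 1
G(26) = mex({0, 1, 3, 4, 5, 6, 7}) = 2
G(27) = mex({0, 1, 2, 3, 4, 5, 6, 7}) = 8
G(28) = mex({0, 1, 2, 3, 4, 6, 7, 8}) = 5
G(29) = mex({0, 1, 2, 3, 5, 6, 7, 8, 9}) = 4
G(30) = mex({0, 1, 2, 3, 4, 5, 6, 9, 10}) = 7
G(31) = mex({0, 1, 3, 4, 5, 7, 10, 11}) = 2
G(32) = mex({0, 2, 3, 4, 5, 6, 7, 9, 11}) = 1
G(33) = mex({0, 1, 2, 3, 4, 5, 6, 7, 9, 12}) = 8
G(34) = mex({0, 1, 2, 3, 4, 5, 7, 8, 11, 12}) = 6
G(35) = mex({0, 1, 2, 3, 4, 5, 6, 8, 9, 10, 11}) = 7
G(36) = mex({0, 1, 2, 3, 5, 6, 7, 9, 10}) = 4
G(37) = mex({0, 2, 3, 4, 6, 7, 9, 10, 11, 12}) = 1
G(38) = mex({0, 1, 3, 4, 5, 6, 7, 9, 10, 11, 12}) = 2
G(39) = mex({0, 1, 2, 4, 5, 6, 7, 9, 10, 12, 14}) = 3
G(40) = mex({0, 2, 3, 4, 6, 7, 11, 12, 14}) = 1
G(41) = mex({0, 1, 2, 3, 5, 6, 7, 9, 10, 11, 12}) = 4
G(42) = mex({0, 1, 2, 3, 4, 5, 6, 9, 10}) = 7
G(43) = mex({0, 1, 3, 4, 5, 7, 9, 10, 12, 15}) = 2
G(44) = mex({0, 2, 3, 4, 5, 6, 7, 9, 10, 12, 15}) = 1
G(45) = mex({0, 1, 2, 3, 4, 5, 6, 7, 9, 10, 12, 14}) = 8
Therefore G(45) = 8.

8


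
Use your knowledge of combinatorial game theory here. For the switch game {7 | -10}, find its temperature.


The game is {7 | -10}, a switch {a | b} with numbers a > b.
Cooling {a | b} by t gives {a - t | b + t}, which stops being hot when a - t = b + t, i.e. at t = (a - b)/2. So the temperature of a switch is (a - b)/2.
Temperature = (Left option - Right option) / 2
= (7 - (-10)) / 2
= 17 / 2
= 17/2

17/2


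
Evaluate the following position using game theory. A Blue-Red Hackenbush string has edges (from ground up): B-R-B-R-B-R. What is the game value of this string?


Edges (from ground): B-R-B-R-B-R
By Berlekamp's sign-expansion rule, a Blue-Red Hackenbush stalk has the value of the surreal number whose sign sequence is the edge sequence with B -> + and R -> -.
Sign sequence: +-+-+-
Trace the sign expansion in the surreal number tree, starting from 0:
Edge 1: B (sign +) -> bounds (0, +inf), value = 1
Edge 2: R (sign -) -> bounds (0, 1), value = 1/2
Edge 3: B (sign +) -> bounds (1/2, 1), value = 3/4
Edge 4: R (sign -) -> bounds (1/2, 3/4), value = 5/8
Edge 5: B (sign +) -> bounds (5/8, 3/4), value = 11/16
Edge 6: R (sign -) -> bounds (5/8, 11/16), value = 21/32
Game value = 21/32

21/32


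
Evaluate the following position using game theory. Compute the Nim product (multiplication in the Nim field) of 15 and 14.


Nim multiplication is bilinear over XOR: (u XOR v) * w = (u*w) XOR (v*w).
So we split each operand into its bit components and XOR the pairwise Nim products.
15 = 1 + 2 + 4 + 8 (as XOR of powers of 2).
14 = 2 + 4 + 8 (as XOR of powers of 2).
Using the standard Nim-product table on single bits:
  2*2 = 3,   2*4 = 8,   2*8 = 12,
  4*4 = 6,   4*8 = 11,  8*8 = 13,
and  1*x = x (identity), k*l = l*k (commutative).
Pairwise Nim products:
  1 * 2 = 2
  1 * 4 = 4
  1 * 8 = 8
  2 * 2 = 3
  2 * 4 = 8
  2 * 8 = 12
  4 * 2 = 8
  4 * 4 = 6
  4 * 8 = 11
  8 * 2 = 12
  8 * 4 = 11
  8 * 8 = 13
XOR them: 2 XOR 4 XOR 8 XOR 3 XOR 8 XOR 12 XOR 8 XOR 6 XOR 11 XOR 12 XOR 11 XOR 13 = 6.
Result: 15 * 14 = 6 (in Nim).

6


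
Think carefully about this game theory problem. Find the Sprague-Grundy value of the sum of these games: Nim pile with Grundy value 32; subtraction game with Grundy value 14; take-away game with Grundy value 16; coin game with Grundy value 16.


By the Sprague-Grundy theorem, the Grundy value of a sum of games is the XOR of individual Grundy values.
Nim pile: Grundy value = 32. Running XOR: 0 XOR 32 = 32
subtraction game: Grundy value = 14. Running XOR: 32 XOR 14 = 46
take-away game: Grundy value = 16. Running XOR: 46 XOR 16 = 62
coin game: Grundy value = 16. Running XOR: 62 XOR 16 = 46
The combined Grundy value is 46.

46


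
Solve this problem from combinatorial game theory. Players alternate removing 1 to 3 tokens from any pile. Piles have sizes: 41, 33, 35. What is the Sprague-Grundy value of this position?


Subtraction set: {1, 2, 3}
For this subtraction set, G(n) = n mod 4 (period = max + 1 = 4).
Pile 1 (size 41): G(41) = 41 mod 4 = 1
Pile 2 (size 33): G(33) = 33 mod 4 = 1
Pile 3 (size 35): G(35) = 35 mod 4 = 3
Total Grundy value = XOR of all: 1 XOR 1 XOR 3 = 3

3


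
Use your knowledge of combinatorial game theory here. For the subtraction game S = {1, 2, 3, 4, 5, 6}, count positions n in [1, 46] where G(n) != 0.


Subtraction set S = {1, 2, 3, 4, 5, 6}, so G(n) = n mod 7.
G(n) = 0 when n is a multiple of 7.
Multiples of 7 in [1, 46]: 6
N-positions (nonzero Grundy) = 46 - 6 = 40

40


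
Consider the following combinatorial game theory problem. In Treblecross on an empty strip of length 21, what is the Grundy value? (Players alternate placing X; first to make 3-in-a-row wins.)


Treblecross: place X on empty cells; 3-in-a-row wins.
Playing within two cells of an existing X lets the opponent win at once, so sensible play treats the cells i-2..i+2 around each X as dead. The player left with no safe cell loses, so this is a normal-play take-away game on strips of safe cells.
Placing X at cell i (0-indexed) of a strip of k safe cells leaves independent strips of sizes max(0, i-2) and max(0, k-i-3). Hence G(k) = mex{ G(max(0,i-2)) XOR G(max(0,k-i-3)) : 0 <= i < k }, with G(0) = 0.
G(1): splits (0,0):0^0=0 -> mex({0}) = 1
G(2): splits (0,0):0^0=0 -> mex({0}) = 1
G(3): splits (0,0):0^0=0 -> mex({0}) = 1
G(4): splits (0,1):0^1=1 (0,0):0^0=0 -> mex({0, 1}) = 2
G(5): splits (0,2):0^1=1 (0,1):0^1=1 (0,0):0^0=0 -> mex({0, 1}) = 2
G(6) = mex({1}) = 0
G(7) = mex({0, 1, 2}) = 3
G(8) = mex({0, 1, 2}) = 3
G(9) = mex({0, 2}) = 1
G(10) = mex({0, 2, 3}) = 1
G(11) = mex({0, 3}) = 1
G(12) = mex({1, 3}) = 0
G(13) = mex({0, 1, 2, 3}) = 4
G(14) = mex({0, 1, 2}) = 3
G(15) = mex({0, 1, 2}) = 3
G(16) = mex({0, 1, 2, 4}) = 3
G(17) = mex({0, 1, 3, 4}) = 2
G(18) = mex({0, 1, 3, 4}) = 2
G(19) = mex({0, 1, 3, 5}) = 2
G(20) = mex({0, 1, 2, 3, 5}) = 4
G(21) = mex({0, 1, 2, 3, 5}) = 4
Therefore G(21) = 4.

4


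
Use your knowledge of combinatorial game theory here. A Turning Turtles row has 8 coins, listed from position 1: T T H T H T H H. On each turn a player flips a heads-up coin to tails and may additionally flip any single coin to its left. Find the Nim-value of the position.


Coins: T T H T H T H H
Key fact: a single head at position k behaves exactly like a Nim heap of size k (turning it to T and optionally flipping a coin at j < k corresponds to moving the heap from k to j, or to 0), and heads combine as a disjunctive sum (two heads at the same place would cancel, matching j XOR j = 0). So the Nim-value is the XOR of the 1-indexed positions of the heads.
Face-up positions (1-indexed): [3, 5, 7, 8]
XOR 0 with 3: 0 XOR 3 = 3
XOR 3 with 5: 3 XOR 5 = 6
XOR 6 with 7: 6 XOR 7 = 1
XOR 1 with 8: 1 XOR 8 = 9
Nim-value = 9

9


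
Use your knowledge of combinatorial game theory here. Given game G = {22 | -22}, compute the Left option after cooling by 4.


Original game: {22 | -22} (a switch {a | b} with a > b).
Cooling by t (for t below the temperature (a - b)/2 = 22) taxes each move by t: {a | b} cooled by t is {a - t | b + t}.
Cooling amount: t = 4
Cooled Left option: 22 - 4 = 18
Cooled Right option: -22 + 4 = -18
Cooled game: {18 | -18}
Left option = 18

18


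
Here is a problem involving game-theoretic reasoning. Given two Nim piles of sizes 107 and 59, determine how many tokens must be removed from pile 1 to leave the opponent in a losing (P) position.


Piles: 107 and 59
Current XOR: 107 XOR 59 = 80 (non-zero, so this is an N-position).
To make the XOR zero, we need to find a move that balances the piles.
For pile 1 (size 107): target = 107 XOR 80 = 59
We reduce pile 1 from 107 to 59.
Tokens removed: 107 - 59 = 48
Verification: 59 XOR 59 = 0

48


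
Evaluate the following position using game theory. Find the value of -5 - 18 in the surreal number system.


x = -5, y = 18
x - y = -5 - 18 = -23

-23


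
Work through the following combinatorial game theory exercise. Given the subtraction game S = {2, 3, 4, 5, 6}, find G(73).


The subtraction set is S = {2, 3, 4, 5, 6}.
G(k) = mex{ G(k - s) : s in S, s <= k }. We compute iteratively: G(0) = 0.
G(1) = mex({}) = 0
G(2) = mex({0}) = 1
G(3) = mex({0}) = 1
G(4) = mex({0, 1}) = 2
G(5) = mex({0, 1}) = 2
G(6) = mex({0, 1, 2}) = 3
G(7) = mex({0, 1, 2}) = 3
G(8) = mex({1, 2, 3}) = 0
G(9) = mex({1, 2, 3}) = 0
G(10) = mex({0, 2, 3}) = 1
G(11) = mex({0, 2, 3}) = 1
G(12) = mex({0, 1, 3}) = 2
G(13) = mex({0, 1, 3}) = 2
Observe that G(8)..G(13) = 0, 0, 1, 1, 2, 2 repeats G(0)..G(5) = 0, 0, 1, 1, 2, 2.
For k >= max(S) = 6, G(k) is determined by the previous 6 values G(k-6)..G(k-1); a window of 6 consecutive values has recurred shifted by 8, so by induction G(k + 8) = G(k) for all k >= 0: the sequence is periodic from the start with period 8.
One period: G(0..7) = 0, 0, 1, 1, 2, 2, 3, 3.
73 mod 8 = 1, so G(73) = G(1) = 0.

0


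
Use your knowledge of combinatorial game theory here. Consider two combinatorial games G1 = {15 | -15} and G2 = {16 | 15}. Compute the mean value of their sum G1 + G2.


G1 = {15 | -15}, G2 = {16 | 15}
Each is a switch {a | b} with numbers a > b; its mean value is (a + b)/2, and mean value is additive over game sums: m(G1 + G2) = m(G1) + m(G2).
Mean of G1 = (15 + (-15))/2 = 0/2 = 0
Mean of G2 = (16 + (15))/2 = 31/2 = 31/2
Mean of G1 + G2 = 0 + 31/2 = 31/2

31/2


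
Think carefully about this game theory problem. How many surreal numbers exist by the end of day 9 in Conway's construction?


Day 0: {|} = 0 is born. Count = 1.
Day n: the number of surreal numbers born by day n is 2^(n+1) - 1.
By day 0: 2^1 - 1 = 1
By day 1: 2^2 - 1 = 3
By day 2: 2^3 - 1 = 7
By day 3: 2^4 - 1 = 15
By day 4: 2^5 - 1 = 31
By day 5: 2^6 - 1 = 63
By day 6: 2^7 - 1 = 127
By day 7: 2^8 - 1 = 255
By day 8: 2^9 - 1 = 511
By day 9: 2^10 - 1 = 1023
By day 9: 1023 surreal numbers.

1023


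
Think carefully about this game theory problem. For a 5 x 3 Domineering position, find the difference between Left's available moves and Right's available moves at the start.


Board is 5 x 3 (rows x cols).
Left (vertical) placements: (rows-1) * cols = 4 * 3 = 12
Right (horizontal) placements: rows * (cols-1) = 5 * 2 = 10
Advantage = Left - Right = 12 - 10 = 2

2
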